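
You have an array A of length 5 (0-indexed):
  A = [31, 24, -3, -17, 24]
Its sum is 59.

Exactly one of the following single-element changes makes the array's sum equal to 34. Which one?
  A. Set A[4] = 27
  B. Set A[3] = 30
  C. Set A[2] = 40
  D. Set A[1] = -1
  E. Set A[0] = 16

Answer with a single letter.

Answer: D

Derivation:
Option A: A[4] 24->27, delta=3, new_sum=59+(3)=62
Option B: A[3] -17->30, delta=47, new_sum=59+(47)=106
Option C: A[2] -3->40, delta=43, new_sum=59+(43)=102
Option D: A[1] 24->-1, delta=-25, new_sum=59+(-25)=34 <-- matches target
Option E: A[0] 31->16, delta=-15, new_sum=59+(-15)=44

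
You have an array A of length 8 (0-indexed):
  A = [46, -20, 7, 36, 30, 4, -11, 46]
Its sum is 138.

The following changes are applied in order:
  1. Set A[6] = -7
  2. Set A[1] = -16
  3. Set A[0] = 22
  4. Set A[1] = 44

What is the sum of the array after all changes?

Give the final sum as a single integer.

Answer: 182

Derivation:
Initial sum: 138
Change 1: A[6] -11 -> -7, delta = 4, sum = 142
Change 2: A[1] -20 -> -16, delta = 4, sum = 146
Change 3: A[0] 46 -> 22, delta = -24, sum = 122
Change 4: A[1] -16 -> 44, delta = 60, sum = 182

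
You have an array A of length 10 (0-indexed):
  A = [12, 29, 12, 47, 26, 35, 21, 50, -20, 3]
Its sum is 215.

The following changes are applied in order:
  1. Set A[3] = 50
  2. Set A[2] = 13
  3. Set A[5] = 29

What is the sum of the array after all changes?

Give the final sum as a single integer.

Answer: 213

Derivation:
Initial sum: 215
Change 1: A[3] 47 -> 50, delta = 3, sum = 218
Change 2: A[2] 12 -> 13, delta = 1, sum = 219
Change 3: A[5] 35 -> 29, delta = -6, sum = 213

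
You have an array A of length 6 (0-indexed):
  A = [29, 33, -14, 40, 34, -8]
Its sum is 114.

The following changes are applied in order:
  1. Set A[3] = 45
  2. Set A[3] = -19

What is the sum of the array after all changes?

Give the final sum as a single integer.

Initial sum: 114
Change 1: A[3] 40 -> 45, delta = 5, sum = 119
Change 2: A[3] 45 -> -19, delta = -64, sum = 55

Answer: 55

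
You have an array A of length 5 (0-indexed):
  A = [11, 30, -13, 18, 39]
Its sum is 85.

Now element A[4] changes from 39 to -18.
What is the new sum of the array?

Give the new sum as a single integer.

Answer: 28

Derivation:
Old value at index 4: 39
New value at index 4: -18
Delta = -18 - 39 = -57
New sum = old_sum + delta = 85 + (-57) = 28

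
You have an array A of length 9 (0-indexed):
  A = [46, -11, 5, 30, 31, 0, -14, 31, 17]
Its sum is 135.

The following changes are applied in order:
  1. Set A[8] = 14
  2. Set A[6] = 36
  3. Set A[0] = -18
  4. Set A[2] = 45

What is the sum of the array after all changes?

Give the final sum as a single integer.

Initial sum: 135
Change 1: A[8] 17 -> 14, delta = -3, sum = 132
Change 2: A[6] -14 -> 36, delta = 50, sum = 182
Change 3: A[0] 46 -> -18, delta = -64, sum = 118
Change 4: A[2] 5 -> 45, delta = 40, sum = 158

Answer: 158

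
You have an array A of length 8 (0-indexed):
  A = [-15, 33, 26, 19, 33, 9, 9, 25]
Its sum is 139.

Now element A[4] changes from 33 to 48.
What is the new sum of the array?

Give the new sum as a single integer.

Answer: 154

Derivation:
Old value at index 4: 33
New value at index 4: 48
Delta = 48 - 33 = 15
New sum = old_sum + delta = 139 + (15) = 154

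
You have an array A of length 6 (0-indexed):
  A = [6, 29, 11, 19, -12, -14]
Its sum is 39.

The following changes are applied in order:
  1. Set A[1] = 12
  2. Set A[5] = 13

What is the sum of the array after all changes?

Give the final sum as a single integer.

Initial sum: 39
Change 1: A[1] 29 -> 12, delta = -17, sum = 22
Change 2: A[5] -14 -> 13, delta = 27, sum = 49

Answer: 49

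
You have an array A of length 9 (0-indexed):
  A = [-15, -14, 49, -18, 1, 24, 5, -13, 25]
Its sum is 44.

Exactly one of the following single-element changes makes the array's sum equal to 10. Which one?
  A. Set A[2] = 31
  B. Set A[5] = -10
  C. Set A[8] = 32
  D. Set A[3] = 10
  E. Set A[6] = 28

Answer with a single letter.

Answer: B

Derivation:
Option A: A[2] 49->31, delta=-18, new_sum=44+(-18)=26
Option B: A[5] 24->-10, delta=-34, new_sum=44+(-34)=10 <-- matches target
Option C: A[8] 25->32, delta=7, new_sum=44+(7)=51
Option D: A[3] -18->10, delta=28, new_sum=44+(28)=72
Option E: A[6] 5->28, delta=23, new_sum=44+(23)=67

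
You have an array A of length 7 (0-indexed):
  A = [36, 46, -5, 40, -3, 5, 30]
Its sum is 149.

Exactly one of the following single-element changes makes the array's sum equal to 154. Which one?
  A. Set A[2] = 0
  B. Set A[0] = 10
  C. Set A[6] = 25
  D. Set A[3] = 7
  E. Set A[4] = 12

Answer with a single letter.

Answer: A

Derivation:
Option A: A[2] -5->0, delta=5, new_sum=149+(5)=154 <-- matches target
Option B: A[0] 36->10, delta=-26, new_sum=149+(-26)=123
Option C: A[6] 30->25, delta=-5, new_sum=149+(-5)=144
Option D: A[3] 40->7, delta=-33, new_sum=149+(-33)=116
Option E: A[4] -3->12, delta=15, new_sum=149+(15)=164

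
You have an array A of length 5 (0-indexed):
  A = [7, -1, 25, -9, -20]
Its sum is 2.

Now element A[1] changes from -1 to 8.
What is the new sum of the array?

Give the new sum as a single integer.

Answer: 11

Derivation:
Old value at index 1: -1
New value at index 1: 8
Delta = 8 - -1 = 9
New sum = old_sum + delta = 2 + (9) = 11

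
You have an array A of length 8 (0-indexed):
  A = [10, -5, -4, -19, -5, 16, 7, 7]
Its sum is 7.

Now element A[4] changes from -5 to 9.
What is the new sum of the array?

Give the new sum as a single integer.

Answer: 21

Derivation:
Old value at index 4: -5
New value at index 4: 9
Delta = 9 - -5 = 14
New sum = old_sum + delta = 7 + (14) = 21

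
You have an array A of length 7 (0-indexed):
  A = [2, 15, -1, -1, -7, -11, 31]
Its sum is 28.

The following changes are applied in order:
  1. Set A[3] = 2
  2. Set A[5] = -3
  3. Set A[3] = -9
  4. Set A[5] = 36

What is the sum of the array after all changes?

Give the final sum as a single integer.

Initial sum: 28
Change 1: A[3] -1 -> 2, delta = 3, sum = 31
Change 2: A[5] -11 -> -3, delta = 8, sum = 39
Change 3: A[3] 2 -> -9, delta = -11, sum = 28
Change 4: A[5] -3 -> 36, delta = 39, sum = 67

Answer: 67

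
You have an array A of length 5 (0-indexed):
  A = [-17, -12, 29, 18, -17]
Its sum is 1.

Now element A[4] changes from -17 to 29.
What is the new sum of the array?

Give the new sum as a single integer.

Answer: 47

Derivation:
Old value at index 4: -17
New value at index 4: 29
Delta = 29 - -17 = 46
New sum = old_sum + delta = 1 + (46) = 47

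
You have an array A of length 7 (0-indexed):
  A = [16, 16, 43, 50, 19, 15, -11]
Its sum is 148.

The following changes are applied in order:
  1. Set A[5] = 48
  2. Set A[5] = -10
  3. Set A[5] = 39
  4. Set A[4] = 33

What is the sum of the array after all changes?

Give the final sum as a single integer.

Answer: 186

Derivation:
Initial sum: 148
Change 1: A[5] 15 -> 48, delta = 33, sum = 181
Change 2: A[5] 48 -> -10, delta = -58, sum = 123
Change 3: A[5] -10 -> 39, delta = 49, sum = 172
Change 4: A[4] 19 -> 33, delta = 14, sum = 186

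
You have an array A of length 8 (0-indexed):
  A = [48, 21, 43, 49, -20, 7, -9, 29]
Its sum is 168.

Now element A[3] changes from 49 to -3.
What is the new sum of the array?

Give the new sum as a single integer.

Old value at index 3: 49
New value at index 3: -3
Delta = -3 - 49 = -52
New sum = old_sum + delta = 168 + (-52) = 116

Answer: 116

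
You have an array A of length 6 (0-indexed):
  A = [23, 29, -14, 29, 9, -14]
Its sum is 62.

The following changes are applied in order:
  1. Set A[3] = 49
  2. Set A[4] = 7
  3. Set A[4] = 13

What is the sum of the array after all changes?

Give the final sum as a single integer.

Initial sum: 62
Change 1: A[3] 29 -> 49, delta = 20, sum = 82
Change 2: A[4] 9 -> 7, delta = -2, sum = 80
Change 3: A[4] 7 -> 13, delta = 6, sum = 86

Answer: 86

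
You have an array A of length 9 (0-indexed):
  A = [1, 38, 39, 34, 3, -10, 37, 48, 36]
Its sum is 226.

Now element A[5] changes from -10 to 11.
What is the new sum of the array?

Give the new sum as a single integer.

Old value at index 5: -10
New value at index 5: 11
Delta = 11 - -10 = 21
New sum = old_sum + delta = 226 + (21) = 247

Answer: 247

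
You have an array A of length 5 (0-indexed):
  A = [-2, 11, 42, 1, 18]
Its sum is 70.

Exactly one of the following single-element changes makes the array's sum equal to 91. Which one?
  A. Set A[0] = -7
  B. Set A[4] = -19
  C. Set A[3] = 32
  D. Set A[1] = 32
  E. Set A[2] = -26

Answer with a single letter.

Option A: A[0] -2->-7, delta=-5, new_sum=70+(-5)=65
Option B: A[4] 18->-19, delta=-37, new_sum=70+(-37)=33
Option C: A[3] 1->32, delta=31, new_sum=70+(31)=101
Option D: A[1] 11->32, delta=21, new_sum=70+(21)=91 <-- matches target
Option E: A[2] 42->-26, delta=-68, new_sum=70+(-68)=2

Answer: D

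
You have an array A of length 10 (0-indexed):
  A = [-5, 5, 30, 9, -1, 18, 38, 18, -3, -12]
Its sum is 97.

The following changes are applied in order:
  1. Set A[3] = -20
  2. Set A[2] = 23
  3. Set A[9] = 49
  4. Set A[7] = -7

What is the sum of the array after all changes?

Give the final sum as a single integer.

Initial sum: 97
Change 1: A[3] 9 -> -20, delta = -29, sum = 68
Change 2: A[2] 30 -> 23, delta = -7, sum = 61
Change 3: A[9] -12 -> 49, delta = 61, sum = 122
Change 4: A[7] 18 -> -7, delta = -25, sum = 97

Answer: 97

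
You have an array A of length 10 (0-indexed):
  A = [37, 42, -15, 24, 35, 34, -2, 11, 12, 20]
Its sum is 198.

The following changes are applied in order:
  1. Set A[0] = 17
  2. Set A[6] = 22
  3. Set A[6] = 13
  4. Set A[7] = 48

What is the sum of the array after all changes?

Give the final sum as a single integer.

Initial sum: 198
Change 1: A[0] 37 -> 17, delta = -20, sum = 178
Change 2: A[6] -2 -> 22, delta = 24, sum = 202
Change 3: A[6] 22 -> 13, delta = -9, sum = 193
Change 4: A[7] 11 -> 48, delta = 37, sum = 230

Answer: 230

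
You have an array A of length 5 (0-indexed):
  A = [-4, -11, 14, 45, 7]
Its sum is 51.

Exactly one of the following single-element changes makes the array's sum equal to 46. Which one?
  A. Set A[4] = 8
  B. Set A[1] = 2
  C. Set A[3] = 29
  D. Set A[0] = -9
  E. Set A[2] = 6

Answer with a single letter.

Answer: D

Derivation:
Option A: A[4] 7->8, delta=1, new_sum=51+(1)=52
Option B: A[1] -11->2, delta=13, new_sum=51+(13)=64
Option C: A[3] 45->29, delta=-16, new_sum=51+(-16)=35
Option D: A[0] -4->-9, delta=-5, new_sum=51+(-5)=46 <-- matches target
Option E: A[2] 14->6, delta=-8, new_sum=51+(-8)=43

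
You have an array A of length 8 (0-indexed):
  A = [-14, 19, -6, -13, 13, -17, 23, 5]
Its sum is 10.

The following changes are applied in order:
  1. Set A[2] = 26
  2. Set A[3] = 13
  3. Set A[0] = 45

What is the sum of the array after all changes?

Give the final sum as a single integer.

Answer: 127

Derivation:
Initial sum: 10
Change 1: A[2] -6 -> 26, delta = 32, sum = 42
Change 2: A[3] -13 -> 13, delta = 26, sum = 68
Change 3: A[0] -14 -> 45, delta = 59, sum = 127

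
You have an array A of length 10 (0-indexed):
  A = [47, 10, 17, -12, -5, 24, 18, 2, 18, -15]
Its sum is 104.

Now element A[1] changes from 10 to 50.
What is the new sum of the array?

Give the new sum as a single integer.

Answer: 144

Derivation:
Old value at index 1: 10
New value at index 1: 50
Delta = 50 - 10 = 40
New sum = old_sum + delta = 104 + (40) = 144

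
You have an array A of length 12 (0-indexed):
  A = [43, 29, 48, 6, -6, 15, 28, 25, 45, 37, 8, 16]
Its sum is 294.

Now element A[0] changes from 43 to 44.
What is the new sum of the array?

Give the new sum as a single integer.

Answer: 295

Derivation:
Old value at index 0: 43
New value at index 0: 44
Delta = 44 - 43 = 1
New sum = old_sum + delta = 294 + (1) = 295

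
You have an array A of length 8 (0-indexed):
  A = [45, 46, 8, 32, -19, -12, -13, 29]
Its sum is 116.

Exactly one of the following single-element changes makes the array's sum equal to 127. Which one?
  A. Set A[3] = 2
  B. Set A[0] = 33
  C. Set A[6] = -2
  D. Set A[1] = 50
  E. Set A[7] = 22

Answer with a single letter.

Answer: C

Derivation:
Option A: A[3] 32->2, delta=-30, new_sum=116+(-30)=86
Option B: A[0] 45->33, delta=-12, new_sum=116+(-12)=104
Option C: A[6] -13->-2, delta=11, new_sum=116+(11)=127 <-- matches target
Option D: A[1] 46->50, delta=4, new_sum=116+(4)=120
Option E: A[7] 29->22, delta=-7, new_sum=116+(-7)=109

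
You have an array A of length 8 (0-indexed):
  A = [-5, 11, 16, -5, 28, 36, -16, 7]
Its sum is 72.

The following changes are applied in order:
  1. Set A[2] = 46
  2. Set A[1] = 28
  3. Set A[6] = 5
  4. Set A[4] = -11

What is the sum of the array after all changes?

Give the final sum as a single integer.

Initial sum: 72
Change 1: A[2] 16 -> 46, delta = 30, sum = 102
Change 2: A[1] 11 -> 28, delta = 17, sum = 119
Change 3: A[6] -16 -> 5, delta = 21, sum = 140
Change 4: A[4] 28 -> -11, delta = -39, sum = 101

Answer: 101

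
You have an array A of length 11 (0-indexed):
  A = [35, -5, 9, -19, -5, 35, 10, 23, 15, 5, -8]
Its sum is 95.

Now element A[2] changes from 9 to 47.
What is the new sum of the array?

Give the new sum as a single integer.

Old value at index 2: 9
New value at index 2: 47
Delta = 47 - 9 = 38
New sum = old_sum + delta = 95 + (38) = 133

Answer: 133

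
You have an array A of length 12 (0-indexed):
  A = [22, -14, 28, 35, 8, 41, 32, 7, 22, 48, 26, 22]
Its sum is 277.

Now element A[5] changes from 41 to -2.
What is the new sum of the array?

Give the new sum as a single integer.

Old value at index 5: 41
New value at index 5: -2
Delta = -2 - 41 = -43
New sum = old_sum + delta = 277 + (-43) = 234

Answer: 234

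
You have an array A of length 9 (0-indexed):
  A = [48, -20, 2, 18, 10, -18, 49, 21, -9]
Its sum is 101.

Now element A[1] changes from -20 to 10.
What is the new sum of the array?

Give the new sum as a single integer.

Answer: 131

Derivation:
Old value at index 1: -20
New value at index 1: 10
Delta = 10 - -20 = 30
New sum = old_sum + delta = 101 + (30) = 131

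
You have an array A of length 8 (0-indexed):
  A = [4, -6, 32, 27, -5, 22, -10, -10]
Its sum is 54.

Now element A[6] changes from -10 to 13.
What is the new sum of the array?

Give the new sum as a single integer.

Old value at index 6: -10
New value at index 6: 13
Delta = 13 - -10 = 23
New sum = old_sum + delta = 54 + (23) = 77

Answer: 77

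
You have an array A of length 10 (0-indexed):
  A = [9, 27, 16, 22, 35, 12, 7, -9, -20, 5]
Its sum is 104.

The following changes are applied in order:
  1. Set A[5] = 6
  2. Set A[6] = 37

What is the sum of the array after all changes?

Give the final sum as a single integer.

Answer: 128

Derivation:
Initial sum: 104
Change 1: A[5] 12 -> 6, delta = -6, sum = 98
Change 2: A[6] 7 -> 37, delta = 30, sum = 128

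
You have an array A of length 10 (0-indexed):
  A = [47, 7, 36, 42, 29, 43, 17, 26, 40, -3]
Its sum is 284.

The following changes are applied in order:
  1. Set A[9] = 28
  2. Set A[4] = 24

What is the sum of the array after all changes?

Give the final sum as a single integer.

Initial sum: 284
Change 1: A[9] -3 -> 28, delta = 31, sum = 315
Change 2: A[4] 29 -> 24, delta = -5, sum = 310

Answer: 310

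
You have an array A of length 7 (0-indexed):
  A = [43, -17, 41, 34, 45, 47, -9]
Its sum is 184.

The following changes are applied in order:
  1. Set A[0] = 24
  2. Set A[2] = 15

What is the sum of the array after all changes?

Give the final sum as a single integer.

Initial sum: 184
Change 1: A[0] 43 -> 24, delta = -19, sum = 165
Change 2: A[2] 41 -> 15, delta = -26, sum = 139

Answer: 139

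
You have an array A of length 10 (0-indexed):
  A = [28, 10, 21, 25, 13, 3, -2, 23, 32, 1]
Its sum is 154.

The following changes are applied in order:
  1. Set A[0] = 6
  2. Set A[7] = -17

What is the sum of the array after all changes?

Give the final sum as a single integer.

Initial sum: 154
Change 1: A[0] 28 -> 6, delta = -22, sum = 132
Change 2: A[7] 23 -> -17, delta = -40, sum = 92

Answer: 92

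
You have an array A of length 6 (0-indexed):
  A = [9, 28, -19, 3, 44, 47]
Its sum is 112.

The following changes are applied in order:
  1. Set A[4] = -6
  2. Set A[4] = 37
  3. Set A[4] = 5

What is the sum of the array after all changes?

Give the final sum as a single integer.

Initial sum: 112
Change 1: A[4] 44 -> -6, delta = -50, sum = 62
Change 2: A[4] -6 -> 37, delta = 43, sum = 105
Change 3: A[4] 37 -> 5, delta = -32, sum = 73

Answer: 73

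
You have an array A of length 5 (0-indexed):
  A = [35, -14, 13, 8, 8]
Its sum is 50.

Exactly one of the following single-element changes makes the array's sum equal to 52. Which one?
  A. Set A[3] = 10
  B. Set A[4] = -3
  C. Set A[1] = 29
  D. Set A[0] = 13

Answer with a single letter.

Answer: A

Derivation:
Option A: A[3] 8->10, delta=2, new_sum=50+(2)=52 <-- matches target
Option B: A[4] 8->-3, delta=-11, new_sum=50+(-11)=39
Option C: A[1] -14->29, delta=43, new_sum=50+(43)=93
Option D: A[0] 35->13, delta=-22, new_sum=50+(-22)=28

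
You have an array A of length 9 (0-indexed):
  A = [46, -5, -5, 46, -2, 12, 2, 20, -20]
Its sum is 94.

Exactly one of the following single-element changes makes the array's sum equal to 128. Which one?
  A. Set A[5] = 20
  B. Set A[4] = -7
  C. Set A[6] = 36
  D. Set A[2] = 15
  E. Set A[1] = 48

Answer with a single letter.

Answer: C

Derivation:
Option A: A[5] 12->20, delta=8, new_sum=94+(8)=102
Option B: A[4] -2->-7, delta=-5, new_sum=94+(-5)=89
Option C: A[6] 2->36, delta=34, new_sum=94+(34)=128 <-- matches target
Option D: A[2] -5->15, delta=20, new_sum=94+(20)=114
Option E: A[1] -5->48, delta=53, new_sum=94+(53)=147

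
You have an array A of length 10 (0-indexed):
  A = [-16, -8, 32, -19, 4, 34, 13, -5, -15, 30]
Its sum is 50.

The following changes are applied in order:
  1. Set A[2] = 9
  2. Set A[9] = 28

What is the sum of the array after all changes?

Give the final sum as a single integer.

Answer: 25

Derivation:
Initial sum: 50
Change 1: A[2] 32 -> 9, delta = -23, sum = 27
Change 2: A[9] 30 -> 28, delta = -2, sum = 25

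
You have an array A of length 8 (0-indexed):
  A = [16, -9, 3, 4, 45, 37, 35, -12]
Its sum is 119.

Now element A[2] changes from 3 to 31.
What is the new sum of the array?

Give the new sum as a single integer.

Old value at index 2: 3
New value at index 2: 31
Delta = 31 - 3 = 28
New sum = old_sum + delta = 119 + (28) = 147

Answer: 147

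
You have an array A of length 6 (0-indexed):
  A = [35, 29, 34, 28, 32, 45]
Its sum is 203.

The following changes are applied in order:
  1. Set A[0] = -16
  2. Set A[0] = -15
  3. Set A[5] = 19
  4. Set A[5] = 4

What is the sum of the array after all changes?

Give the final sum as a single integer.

Initial sum: 203
Change 1: A[0] 35 -> -16, delta = -51, sum = 152
Change 2: A[0] -16 -> -15, delta = 1, sum = 153
Change 3: A[5] 45 -> 19, delta = -26, sum = 127
Change 4: A[5] 19 -> 4, delta = -15, sum = 112

Answer: 112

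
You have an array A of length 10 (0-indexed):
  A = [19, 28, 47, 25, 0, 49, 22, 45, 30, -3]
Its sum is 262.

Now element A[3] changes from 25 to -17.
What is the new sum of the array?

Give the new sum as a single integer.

Answer: 220

Derivation:
Old value at index 3: 25
New value at index 3: -17
Delta = -17 - 25 = -42
New sum = old_sum + delta = 262 + (-42) = 220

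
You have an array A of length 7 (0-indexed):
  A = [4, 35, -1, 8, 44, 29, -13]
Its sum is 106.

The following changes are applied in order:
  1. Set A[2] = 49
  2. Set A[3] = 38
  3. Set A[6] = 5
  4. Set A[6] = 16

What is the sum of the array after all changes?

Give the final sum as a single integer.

Initial sum: 106
Change 1: A[2] -1 -> 49, delta = 50, sum = 156
Change 2: A[3] 8 -> 38, delta = 30, sum = 186
Change 3: A[6] -13 -> 5, delta = 18, sum = 204
Change 4: A[6] 5 -> 16, delta = 11, sum = 215

Answer: 215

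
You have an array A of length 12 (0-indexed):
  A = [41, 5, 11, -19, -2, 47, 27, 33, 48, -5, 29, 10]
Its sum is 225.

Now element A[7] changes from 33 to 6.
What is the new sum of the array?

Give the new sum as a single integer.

Old value at index 7: 33
New value at index 7: 6
Delta = 6 - 33 = -27
New sum = old_sum + delta = 225 + (-27) = 198

Answer: 198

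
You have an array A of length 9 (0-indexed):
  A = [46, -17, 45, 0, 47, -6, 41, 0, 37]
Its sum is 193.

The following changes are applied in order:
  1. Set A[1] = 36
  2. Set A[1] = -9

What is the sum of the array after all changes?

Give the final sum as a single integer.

Answer: 201

Derivation:
Initial sum: 193
Change 1: A[1] -17 -> 36, delta = 53, sum = 246
Change 2: A[1] 36 -> -9, delta = -45, sum = 201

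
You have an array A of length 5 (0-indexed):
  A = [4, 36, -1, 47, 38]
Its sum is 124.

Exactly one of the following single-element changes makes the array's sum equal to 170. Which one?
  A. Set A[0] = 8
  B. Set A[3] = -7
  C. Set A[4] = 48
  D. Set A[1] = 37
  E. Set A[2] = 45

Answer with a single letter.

Option A: A[0] 4->8, delta=4, new_sum=124+(4)=128
Option B: A[3] 47->-7, delta=-54, new_sum=124+(-54)=70
Option C: A[4] 38->48, delta=10, new_sum=124+(10)=134
Option D: A[1] 36->37, delta=1, new_sum=124+(1)=125
Option E: A[2] -1->45, delta=46, new_sum=124+(46)=170 <-- matches target

Answer: E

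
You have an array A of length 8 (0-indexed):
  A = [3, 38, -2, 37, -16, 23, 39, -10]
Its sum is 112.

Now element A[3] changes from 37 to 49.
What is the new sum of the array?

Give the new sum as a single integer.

Old value at index 3: 37
New value at index 3: 49
Delta = 49 - 37 = 12
New sum = old_sum + delta = 112 + (12) = 124

Answer: 124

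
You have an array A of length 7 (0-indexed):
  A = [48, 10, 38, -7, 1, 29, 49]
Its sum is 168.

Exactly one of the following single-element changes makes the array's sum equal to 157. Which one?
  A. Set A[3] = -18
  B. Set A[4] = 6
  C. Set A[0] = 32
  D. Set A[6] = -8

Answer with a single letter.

Option A: A[3] -7->-18, delta=-11, new_sum=168+(-11)=157 <-- matches target
Option B: A[4] 1->6, delta=5, new_sum=168+(5)=173
Option C: A[0] 48->32, delta=-16, new_sum=168+(-16)=152
Option D: A[6] 49->-8, delta=-57, new_sum=168+(-57)=111

Answer: A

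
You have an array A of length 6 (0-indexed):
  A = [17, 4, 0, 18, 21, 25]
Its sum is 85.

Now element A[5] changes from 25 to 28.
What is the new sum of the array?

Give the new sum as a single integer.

Answer: 88

Derivation:
Old value at index 5: 25
New value at index 5: 28
Delta = 28 - 25 = 3
New sum = old_sum + delta = 85 + (3) = 88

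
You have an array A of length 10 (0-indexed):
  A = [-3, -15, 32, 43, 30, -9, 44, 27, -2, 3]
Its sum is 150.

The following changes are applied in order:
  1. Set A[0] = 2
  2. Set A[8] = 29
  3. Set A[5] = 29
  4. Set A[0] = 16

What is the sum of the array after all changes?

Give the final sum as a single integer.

Initial sum: 150
Change 1: A[0] -3 -> 2, delta = 5, sum = 155
Change 2: A[8] -2 -> 29, delta = 31, sum = 186
Change 3: A[5] -9 -> 29, delta = 38, sum = 224
Change 4: A[0] 2 -> 16, delta = 14, sum = 238

Answer: 238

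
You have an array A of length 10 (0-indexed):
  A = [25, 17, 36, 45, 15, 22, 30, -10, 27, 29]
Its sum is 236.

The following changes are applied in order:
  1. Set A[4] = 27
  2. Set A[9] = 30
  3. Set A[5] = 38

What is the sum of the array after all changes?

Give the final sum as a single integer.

Answer: 265

Derivation:
Initial sum: 236
Change 1: A[4] 15 -> 27, delta = 12, sum = 248
Change 2: A[9] 29 -> 30, delta = 1, sum = 249
Change 3: A[5] 22 -> 38, delta = 16, sum = 265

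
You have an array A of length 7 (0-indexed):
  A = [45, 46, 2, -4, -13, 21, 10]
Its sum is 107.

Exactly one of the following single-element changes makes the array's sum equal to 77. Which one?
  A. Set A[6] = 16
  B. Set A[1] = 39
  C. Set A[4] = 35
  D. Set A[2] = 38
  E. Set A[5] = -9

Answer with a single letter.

Answer: E

Derivation:
Option A: A[6] 10->16, delta=6, new_sum=107+(6)=113
Option B: A[1] 46->39, delta=-7, new_sum=107+(-7)=100
Option C: A[4] -13->35, delta=48, new_sum=107+(48)=155
Option D: A[2] 2->38, delta=36, new_sum=107+(36)=143
Option E: A[5] 21->-9, delta=-30, new_sum=107+(-30)=77 <-- matches target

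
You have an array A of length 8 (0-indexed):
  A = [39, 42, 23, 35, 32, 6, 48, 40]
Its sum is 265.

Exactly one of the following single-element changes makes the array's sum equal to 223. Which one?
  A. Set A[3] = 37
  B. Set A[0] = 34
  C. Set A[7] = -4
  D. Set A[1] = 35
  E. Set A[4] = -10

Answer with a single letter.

Option A: A[3] 35->37, delta=2, new_sum=265+(2)=267
Option B: A[0] 39->34, delta=-5, new_sum=265+(-5)=260
Option C: A[7] 40->-4, delta=-44, new_sum=265+(-44)=221
Option D: A[1] 42->35, delta=-7, new_sum=265+(-7)=258
Option E: A[4] 32->-10, delta=-42, new_sum=265+(-42)=223 <-- matches target

Answer: E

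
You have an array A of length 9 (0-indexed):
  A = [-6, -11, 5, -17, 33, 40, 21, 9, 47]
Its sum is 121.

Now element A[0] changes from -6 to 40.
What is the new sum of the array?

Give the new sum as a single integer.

Answer: 167

Derivation:
Old value at index 0: -6
New value at index 0: 40
Delta = 40 - -6 = 46
New sum = old_sum + delta = 121 + (46) = 167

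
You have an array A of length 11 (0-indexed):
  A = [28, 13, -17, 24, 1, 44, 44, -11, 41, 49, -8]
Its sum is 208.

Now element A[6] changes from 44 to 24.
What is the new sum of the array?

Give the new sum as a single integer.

Answer: 188

Derivation:
Old value at index 6: 44
New value at index 6: 24
Delta = 24 - 44 = -20
New sum = old_sum + delta = 208 + (-20) = 188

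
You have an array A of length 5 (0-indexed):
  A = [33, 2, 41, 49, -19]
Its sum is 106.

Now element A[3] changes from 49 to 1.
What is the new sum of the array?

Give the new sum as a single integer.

Answer: 58

Derivation:
Old value at index 3: 49
New value at index 3: 1
Delta = 1 - 49 = -48
New sum = old_sum + delta = 106 + (-48) = 58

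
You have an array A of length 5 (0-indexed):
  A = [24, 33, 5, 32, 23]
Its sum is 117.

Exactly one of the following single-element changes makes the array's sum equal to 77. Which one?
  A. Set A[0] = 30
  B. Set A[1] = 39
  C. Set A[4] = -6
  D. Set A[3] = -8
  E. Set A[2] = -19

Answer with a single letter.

Answer: D

Derivation:
Option A: A[0] 24->30, delta=6, new_sum=117+(6)=123
Option B: A[1] 33->39, delta=6, new_sum=117+(6)=123
Option C: A[4] 23->-6, delta=-29, new_sum=117+(-29)=88
Option D: A[3] 32->-8, delta=-40, new_sum=117+(-40)=77 <-- matches target
Option E: A[2] 5->-19, delta=-24, new_sum=117+(-24)=93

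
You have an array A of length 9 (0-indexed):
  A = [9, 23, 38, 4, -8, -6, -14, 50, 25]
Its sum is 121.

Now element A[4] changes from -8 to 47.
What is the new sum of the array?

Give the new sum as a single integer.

Old value at index 4: -8
New value at index 4: 47
Delta = 47 - -8 = 55
New sum = old_sum + delta = 121 + (55) = 176

Answer: 176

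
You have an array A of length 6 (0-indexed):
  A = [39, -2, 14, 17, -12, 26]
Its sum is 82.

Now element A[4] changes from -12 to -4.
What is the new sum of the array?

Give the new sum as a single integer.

Old value at index 4: -12
New value at index 4: -4
Delta = -4 - -12 = 8
New sum = old_sum + delta = 82 + (8) = 90

Answer: 90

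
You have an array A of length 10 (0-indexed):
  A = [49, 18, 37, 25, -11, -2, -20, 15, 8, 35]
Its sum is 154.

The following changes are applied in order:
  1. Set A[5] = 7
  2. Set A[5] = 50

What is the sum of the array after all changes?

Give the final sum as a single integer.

Answer: 206

Derivation:
Initial sum: 154
Change 1: A[5] -2 -> 7, delta = 9, sum = 163
Change 2: A[5] 7 -> 50, delta = 43, sum = 206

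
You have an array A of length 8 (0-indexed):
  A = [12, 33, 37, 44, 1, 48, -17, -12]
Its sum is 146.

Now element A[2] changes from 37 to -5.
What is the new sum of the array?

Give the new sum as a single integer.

Answer: 104

Derivation:
Old value at index 2: 37
New value at index 2: -5
Delta = -5 - 37 = -42
New sum = old_sum + delta = 146 + (-42) = 104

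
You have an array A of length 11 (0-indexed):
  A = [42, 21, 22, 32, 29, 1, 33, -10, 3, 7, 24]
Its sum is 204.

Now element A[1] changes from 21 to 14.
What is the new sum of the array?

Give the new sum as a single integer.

Old value at index 1: 21
New value at index 1: 14
Delta = 14 - 21 = -7
New sum = old_sum + delta = 204 + (-7) = 197

Answer: 197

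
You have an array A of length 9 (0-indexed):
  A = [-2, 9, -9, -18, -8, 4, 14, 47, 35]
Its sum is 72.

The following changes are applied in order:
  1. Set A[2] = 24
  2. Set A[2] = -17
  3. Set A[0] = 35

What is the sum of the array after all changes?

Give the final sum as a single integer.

Answer: 101

Derivation:
Initial sum: 72
Change 1: A[2] -9 -> 24, delta = 33, sum = 105
Change 2: A[2] 24 -> -17, delta = -41, sum = 64
Change 3: A[0] -2 -> 35, delta = 37, sum = 101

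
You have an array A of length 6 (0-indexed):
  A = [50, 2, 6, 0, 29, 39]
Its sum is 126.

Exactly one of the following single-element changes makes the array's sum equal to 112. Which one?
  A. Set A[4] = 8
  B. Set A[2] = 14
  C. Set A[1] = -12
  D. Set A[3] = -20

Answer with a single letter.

Answer: C

Derivation:
Option A: A[4] 29->8, delta=-21, new_sum=126+(-21)=105
Option B: A[2] 6->14, delta=8, new_sum=126+(8)=134
Option C: A[1] 2->-12, delta=-14, new_sum=126+(-14)=112 <-- matches target
Option D: A[3] 0->-20, delta=-20, new_sum=126+(-20)=106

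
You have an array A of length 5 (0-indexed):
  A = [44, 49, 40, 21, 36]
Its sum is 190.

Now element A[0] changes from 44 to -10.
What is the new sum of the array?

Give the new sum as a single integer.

Old value at index 0: 44
New value at index 0: -10
Delta = -10 - 44 = -54
New sum = old_sum + delta = 190 + (-54) = 136

Answer: 136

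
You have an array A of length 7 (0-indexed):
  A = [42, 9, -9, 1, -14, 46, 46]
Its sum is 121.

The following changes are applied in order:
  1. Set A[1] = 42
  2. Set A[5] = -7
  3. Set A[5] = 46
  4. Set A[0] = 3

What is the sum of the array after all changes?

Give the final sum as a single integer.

Initial sum: 121
Change 1: A[1] 9 -> 42, delta = 33, sum = 154
Change 2: A[5] 46 -> -7, delta = -53, sum = 101
Change 3: A[5] -7 -> 46, delta = 53, sum = 154
Change 4: A[0] 42 -> 3, delta = -39, sum = 115

Answer: 115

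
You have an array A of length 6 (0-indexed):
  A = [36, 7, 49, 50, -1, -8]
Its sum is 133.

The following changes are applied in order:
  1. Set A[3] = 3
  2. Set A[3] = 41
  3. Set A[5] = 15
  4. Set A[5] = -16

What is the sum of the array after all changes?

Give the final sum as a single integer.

Initial sum: 133
Change 1: A[3] 50 -> 3, delta = -47, sum = 86
Change 2: A[3] 3 -> 41, delta = 38, sum = 124
Change 3: A[5] -8 -> 15, delta = 23, sum = 147
Change 4: A[5] 15 -> -16, delta = -31, sum = 116

Answer: 116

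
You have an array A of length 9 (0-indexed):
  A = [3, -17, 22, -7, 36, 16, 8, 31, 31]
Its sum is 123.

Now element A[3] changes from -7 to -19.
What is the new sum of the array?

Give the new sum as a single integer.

Answer: 111

Derivation:
Old value at index 3: -7
New value at index 3: -19
Delta = -19 - -7 = -12
New sum = old_sum + delta = 123 + (-12) = 111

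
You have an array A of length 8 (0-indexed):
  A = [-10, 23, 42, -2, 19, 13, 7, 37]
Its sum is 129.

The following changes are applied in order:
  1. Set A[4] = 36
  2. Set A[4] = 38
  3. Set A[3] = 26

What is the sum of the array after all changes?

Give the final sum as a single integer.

Answer: 176

Derivation:
Initial sum: 129
Change 1: A[4] 19 -> 36, delta = 17, sum = 146
Change 2: A[4] 36 -> 38, delta = 2, sum = 148
Change 3: A[3] -2 -> 26, delta = 28, sum = 176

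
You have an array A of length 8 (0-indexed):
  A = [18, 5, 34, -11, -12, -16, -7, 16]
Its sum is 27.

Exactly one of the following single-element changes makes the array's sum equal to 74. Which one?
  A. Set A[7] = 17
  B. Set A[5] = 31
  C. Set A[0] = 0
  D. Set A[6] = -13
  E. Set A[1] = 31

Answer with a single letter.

Option A: A[7] 16->17, delta=1, new_sum=27+(1)=28
Option B: A[5] -16->31, delta=47, new_sum=27+(47)=74 <-- matches target
Option C: A[0] 18->0, delta=-18, new_sum=27+(-18)=9
Option D: A[6] -7->-13, delta=-6, new_sum=27+(-6)=21
Option E: A[1] 5->31, delta=26, new_sum=27+(26)=53

Answer: B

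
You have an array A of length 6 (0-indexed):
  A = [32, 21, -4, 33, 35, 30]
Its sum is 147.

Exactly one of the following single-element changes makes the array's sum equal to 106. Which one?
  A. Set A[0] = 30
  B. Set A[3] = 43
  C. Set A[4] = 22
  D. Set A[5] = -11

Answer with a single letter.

Option A: A[0] 32->30, delta=-2, new_sum=147+(-2)=145
Option B: A[3] 33->43, delta=10, new_sum=147+(10)=157
Option C: A[4] 35->22, delta=-13, new_sum=147+(-13)=134
Option D: A[5] 30->-11, delta=-41, new_sum=147+(-41)=106 <-- matches target

Answer: D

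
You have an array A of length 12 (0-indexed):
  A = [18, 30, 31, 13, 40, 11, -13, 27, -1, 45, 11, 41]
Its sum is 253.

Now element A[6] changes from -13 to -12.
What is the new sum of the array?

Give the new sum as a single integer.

Answer: 254

Derivation:
Old value at index 6: -13
New value at index 6: -12
Delta = -12 - -13 = 1
New sum = old_sum + delta = 253 + (1) = 254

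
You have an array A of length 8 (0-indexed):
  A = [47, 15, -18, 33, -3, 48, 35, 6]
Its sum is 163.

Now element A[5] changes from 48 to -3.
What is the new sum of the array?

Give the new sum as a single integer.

Old value at index 5: 48
New value at index 5: -3
Delta = -3 - 48 = -51
New sum = old_sum + delta = 163 + (-51) = 112

Answer: 112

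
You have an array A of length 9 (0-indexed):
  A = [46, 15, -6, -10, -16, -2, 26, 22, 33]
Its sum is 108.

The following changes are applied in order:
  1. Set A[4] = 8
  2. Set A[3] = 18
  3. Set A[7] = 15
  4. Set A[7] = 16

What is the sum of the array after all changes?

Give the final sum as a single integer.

Initial sum: 108
Change 1: A[4] -16 -> 8, delta = 24, sum = 132
Change 2: A[3] -10 -> 18, delta = 28, sum = 160
Change 3: A[7] 22 -> 15, delta = -7, sum = 153
Change 4: A[7] 15 -> 16, delta = 1, sum = 154

Answer: 154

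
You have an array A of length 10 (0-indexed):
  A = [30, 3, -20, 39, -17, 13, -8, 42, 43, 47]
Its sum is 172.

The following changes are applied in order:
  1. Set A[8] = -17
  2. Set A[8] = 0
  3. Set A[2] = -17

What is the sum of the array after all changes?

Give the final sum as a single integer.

Answer: 132

Derivation:
Initial sum: 172
Change 1: A[8] 43 -> -17, delta = -60, sum = 112
Change 2: A[8] -17 -> 0, delta = 17, sum = 129
Change 3: A[2] -20 -> -17, delta = 3, sum = 132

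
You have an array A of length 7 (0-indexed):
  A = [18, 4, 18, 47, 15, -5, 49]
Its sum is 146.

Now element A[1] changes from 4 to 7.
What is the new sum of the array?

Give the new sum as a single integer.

Answer: 149

Derivation:
Old value at index 1: 4
New value at index 1: 7
Delta = 7 - 4 = 3
New sum = old_sum + delta = 146 + (3) = 149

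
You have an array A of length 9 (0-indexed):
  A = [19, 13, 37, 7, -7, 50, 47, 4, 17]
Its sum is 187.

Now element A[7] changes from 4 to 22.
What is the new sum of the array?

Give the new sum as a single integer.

Old value at index 7: 4
New value at index 7: 22
Delta = 22 - 4 = 18
New sum = old_sum + delta = 187 + (18) = 205

Answer: 205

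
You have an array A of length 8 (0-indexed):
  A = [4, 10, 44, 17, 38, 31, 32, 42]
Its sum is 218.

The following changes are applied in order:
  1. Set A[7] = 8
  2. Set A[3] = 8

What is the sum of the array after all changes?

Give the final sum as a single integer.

Initial sum: 218
Change 1: A[7] 42 -> 8, delta = -34, sum = 184
Change 2: A[3] 17 -> 8, delta = -9, sum = 175

Answer: 175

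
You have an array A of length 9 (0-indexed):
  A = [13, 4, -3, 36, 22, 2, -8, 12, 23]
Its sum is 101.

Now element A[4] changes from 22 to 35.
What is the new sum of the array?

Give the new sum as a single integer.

Old value at index 4: 22
New value at index 4: 35
Delta = 35 - 22 = 13
New sum = old_sum + delta = 101 + (13) = 114

Answer: 114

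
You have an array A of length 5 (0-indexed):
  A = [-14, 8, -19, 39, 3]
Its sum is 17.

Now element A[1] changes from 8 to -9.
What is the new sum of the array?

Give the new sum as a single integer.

Old value at index 1: 8
New value at index 1: -9
Delta = -9 - 8 = -17
New sum = old_sum + delta = 17 + (-17) = 0

Answer: 0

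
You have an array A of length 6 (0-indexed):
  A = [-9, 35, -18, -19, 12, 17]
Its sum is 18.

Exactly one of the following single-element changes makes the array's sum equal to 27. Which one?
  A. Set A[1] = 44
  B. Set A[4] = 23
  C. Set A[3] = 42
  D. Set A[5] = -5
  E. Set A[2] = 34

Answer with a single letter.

Option A: A[1] 35->44, delta=9, new_sum=18+(9)=27 <-- matches target
Option B: A[4] 12->23, delta=11, new_sum=18+(11)=29
Option C: A[3] -19->42, delta=61, new_sum=18+(61)=79
Option D: A[5] 17->-5, delta=-22, new_sum=18+(-22)=-4
Option E: A[2] -18->34, delta=52, new_sum=18+(52)=70

Answer: A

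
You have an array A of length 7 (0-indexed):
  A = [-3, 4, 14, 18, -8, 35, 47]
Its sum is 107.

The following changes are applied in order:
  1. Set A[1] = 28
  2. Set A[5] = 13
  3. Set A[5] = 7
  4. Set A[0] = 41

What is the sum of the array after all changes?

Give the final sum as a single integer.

Initial sum: 107
Change 1: A[1] 4 -> 28, delta = 24, sum = 131
Change 2: A[5] 35 -> 13, delta = -22, sum = 109
Change 3: A[5] 13 -> 7, delta = -6, sum = 103
Change 4: A[0] -3 -> 41, delta = 44, sum = 147

Answer: 147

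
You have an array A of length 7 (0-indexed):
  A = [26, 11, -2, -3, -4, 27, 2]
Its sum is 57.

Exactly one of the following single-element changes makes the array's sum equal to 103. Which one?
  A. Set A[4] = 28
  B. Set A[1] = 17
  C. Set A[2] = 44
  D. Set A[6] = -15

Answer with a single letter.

Option A: A[4] -4->28, delta=32, new_sum=57+(32)=89
Option B: A[1] 11->17, delta=6, new_sum=57+(6)=63
Option C: A[2] -2->44, delta=46, new_sum=57+(46)=103 <-- matches target
Option D: A[6] 2->-15, delta=-17, new_sum=57+(-17)=40

Answer: C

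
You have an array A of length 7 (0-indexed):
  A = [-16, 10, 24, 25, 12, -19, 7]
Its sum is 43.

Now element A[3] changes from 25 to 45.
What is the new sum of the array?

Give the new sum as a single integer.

Old value at index 3: 25
New value at index 3: 45
Delta = 45 - 25 = 20
New sum = old_sum + delta = 43 + (20) = 63

Answer: 63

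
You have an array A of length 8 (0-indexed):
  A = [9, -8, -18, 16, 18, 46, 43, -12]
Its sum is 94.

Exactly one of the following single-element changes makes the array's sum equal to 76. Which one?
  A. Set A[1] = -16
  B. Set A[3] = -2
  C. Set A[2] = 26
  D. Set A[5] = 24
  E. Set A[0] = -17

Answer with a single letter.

Answer: B

Derivation:
Option A: A[1] -8->-16, delta=-8, new_sum=94+(-8)=86
Option B: A[3] 16->-2, delta=-18, new_sum=94+(-18)=76 <-- matches target
Option C: A[2] -18->26, delta=44, new_sum=94+(44)=138
Option D: A[5] 46->24, delta=-22, new_sum=94+(-22)=72
Option E: A[0] 9->-17, delta=-26, new_sum=94+(-26)=68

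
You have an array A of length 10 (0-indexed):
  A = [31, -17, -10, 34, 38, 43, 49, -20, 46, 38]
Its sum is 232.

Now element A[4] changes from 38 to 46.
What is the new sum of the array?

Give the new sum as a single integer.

Answer: 240

Derivation:
Old value at index 4: 38
New value at index 4: 46
Delta = 46 - 38 = 8
New sum = old_sum + delta = 232 + (8) = 240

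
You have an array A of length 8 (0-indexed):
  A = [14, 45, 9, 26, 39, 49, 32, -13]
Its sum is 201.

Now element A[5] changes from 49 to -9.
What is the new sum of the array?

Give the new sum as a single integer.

Answer: 143

Derivation:
Old value at index 5: 49
New value at index 5: -9
Delta = -9 - 49 = -58
New sum = old_sum + delta = 201 + (-58) = 143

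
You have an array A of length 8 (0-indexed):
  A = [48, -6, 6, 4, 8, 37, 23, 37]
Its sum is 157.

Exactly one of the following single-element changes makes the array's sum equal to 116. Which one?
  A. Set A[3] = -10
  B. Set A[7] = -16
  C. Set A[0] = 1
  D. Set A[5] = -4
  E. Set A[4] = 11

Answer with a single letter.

Answer: D

Derivation:
Option A: A[3] 4->-10, delta=-14, new_sum=157+(-14)=143
Option B: A[7] 37->-16, delta=-53, new_sum=157+(-53)=104
Option C: A[0] 48->1, delta=-47, new_sum=157+(-47)=110
Option D: A[5] 37->-4, delta=-41, new_sum=157+(-41)=116 <-- matches target
Option E: A[4] 8->11, delta=3, new_sum=157+(3)=160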